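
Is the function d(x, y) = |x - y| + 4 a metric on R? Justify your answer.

No. d fails identity of indiscernibles (specifically d(x,x) = 0): d(2, 2) = |2 - 2| + 4 = 0 + 4 = 4 ≠ 0.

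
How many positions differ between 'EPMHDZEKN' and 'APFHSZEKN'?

Differing positions: 1, 3, 5. Hamming distance = 3.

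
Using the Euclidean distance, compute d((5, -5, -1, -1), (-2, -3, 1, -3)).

(Σ|x_i - y_i|^2)^(1/2) = (|5 - (-2)|^2 + |-5 - (-3)|^2 + |-1 - 1|^2 + |-1 - (-3)|^2)^(1/2)
= (7^2 + 2^2 + 2^2 + 2^2)^(1/2) = (49 + 4 + 4 + 4)^(1/2) = (61)^(1/2) ≈ 7.8102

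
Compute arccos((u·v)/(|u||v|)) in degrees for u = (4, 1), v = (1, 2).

With u = (4, 1), v = (1, 2):
u·v = 4·1 + 1·2 = 4 + 2 = 6.
|u| = √(4² + 1²) = √17, |v| = √(1² + 2²) = √5, so |u||v| = √(17·5) = √85.
cos θ = (u·v)/(|u||v|) = 6/√85 ≈ 0.650791
θ = arccos(0.650791) ≈ 49.4°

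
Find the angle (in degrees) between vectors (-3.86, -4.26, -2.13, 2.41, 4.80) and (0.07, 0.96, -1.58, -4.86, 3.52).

With u = (-3.86, -4.26, -2.13, 2.41, 4.80), v = (0.07, 0.96, -1.58, -4.86, 3.52):
u·v = (-3.86)·0.07 + (-4.26)·0.96 + (-2.13)·(-1.58) + 2.41·(-4.86) + 4.8·3.52 = (-0.2702) + (-4.0896) + 3.3654 + (-11.7126) + 16.896 = 4.189.
|u| = √((-3.86)² + (-4.26)² + (-2.13)² + 2.41² + 4.8²) = √(14.8996 + 18.1476 + 4.5369 + 5.8081 + 23.04) = √66.4322, |v| = √(0.07² + 0.96² + (-1.58)² + (-4.86)² + 3.52²) = √(0.0049 + 0.9216 + 2.4964 + 23.6196 + 12.3904) = √39.4329.
cos θ = (u·v)/(|u||v|) = 4.189/(√66.4322·√39.4329) ≈ 0.081845
θ = arccos(0.081845) ≈ 85.31°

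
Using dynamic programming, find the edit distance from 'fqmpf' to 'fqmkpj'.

Let D[i][j] be the edit distance between the first i characters of 'fqmpf' and the first j characters of 'fqmkpj', with D[i][0] = i, D[0][j] = j, and D[i][j] = D[i-1][j-1] if the characters match, else 1 + min(D[i-1][j], D[i][j-1], D[i-1][j-1]). Filling the table (rows: prefixes of 'fqmpf', columns: prefixes of 'fqmkpj'):
     ε  f  q  m  k  p  j
  ε  0  1  2  3  4  5  6
  f  1  0  1  2  3  4  5
  q  2  1  0  1  2  3  4
  m  3  2  1  0  1  2  3
  p  4  3  2  1  1  1  2
  f  5  4  3  2  2  2  2
The bottom-right entry gives D[5][6] = 2, so no sequence of fewer than 2 edits works. Backtracking through the table gives one optimal edit sequence (2 edits):
  fqmpf → fqmkpf (ins k @4)
  fqmkpf → fqmkpj (sub f→j @6)
Edit distance = 2.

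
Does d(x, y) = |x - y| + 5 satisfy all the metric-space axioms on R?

No. d fails identity of indiscernibles (specifically d(x,x) = 0): d(-4, -4) = |-4 - (-4)| + 5 = 0 + 5 = 5 ≠ 0.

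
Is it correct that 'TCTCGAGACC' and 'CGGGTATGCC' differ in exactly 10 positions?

Differing positions: 1, 2, 3, 4, 5, 7, 8. Hamming distance = 7, so the claim that d_H = 10 is false.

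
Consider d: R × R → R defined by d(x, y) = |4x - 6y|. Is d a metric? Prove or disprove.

No. d fails symmetry: d(9, 4) = |4·9 - 6·4| = |12| = 12, but d(4, 9) = |4·4 - 6·9| = |-38| = 38. Since 12 ≠ 38, d(x,y) ≠ d(y,x) in general.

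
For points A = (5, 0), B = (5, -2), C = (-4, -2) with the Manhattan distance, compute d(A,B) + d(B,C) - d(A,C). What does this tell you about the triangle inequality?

d(A,B) = 0 + 2 = 2, d(B,C) = 9 + 0 = 9, d(A,C) = 9 + 2 = 11.
d(A,B) + d(B,C) - d(A,C) = 2 + 9 - 11 = 11 - 11 = 0. This is ≥ 0, so the triangle inequality holds for these points.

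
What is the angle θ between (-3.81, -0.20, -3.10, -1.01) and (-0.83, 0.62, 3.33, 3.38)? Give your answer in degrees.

With u = (-3.81, -0.20, -3.10, -1.01), v = (-0.83, 0.62, 3.33, 3.38):
u·v = (-3.81)·(-0.83) + (-0.2)·0.62 + (-3.1)·3.33 + (-1.01)·3.38 = 3.1623 + (-0.124) + (-10.323) + (-3.4138) = -10.6985.
|u| = √((-3.81)² + (-0.2)² + (-3.1)² + (-1.01)²) = √(14.5161 + 0.04 + 9.61 + 1.0201) = √25.1862, |v| = √((-0.83)² + 0.62² + 3.33² + 3.38²) = √(0.6889 + 0.3844 + 11.0889 + 11.4244) = √23.5866.
cos θ = (u·v)/(|u||v|) = -10.6985/(√25.1862·√23.5866) ≈ -0.438944
θ = arccos(-0.438944) ≈ 116.04°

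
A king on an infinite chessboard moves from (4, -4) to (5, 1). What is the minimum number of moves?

max(|x_i - y_i|) = max(|4 - 5|, |-4 - 1|) = max(1, 5) = 5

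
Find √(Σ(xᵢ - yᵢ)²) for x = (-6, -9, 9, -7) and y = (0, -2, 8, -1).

√(Σ(x_i - y_i)²) = √((-6 - 0)² + (-9 - (-2))² + (9 - 8)² + (-7 - (-1))²)
= √((-6)² + (-7)² + 1² + (-6)²) = √(36 + 49 + 1 + 36) = √122 ≈ 11.0454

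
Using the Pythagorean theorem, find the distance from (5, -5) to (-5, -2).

√(Σ(x_i - y_i)²) = √((5 - (-5))² + (-5 - (-2))²)
= √(10² + (-3)²) = √(100 + 9) = √109 ≈ 10.4403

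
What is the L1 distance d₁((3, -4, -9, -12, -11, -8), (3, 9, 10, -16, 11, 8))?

Σ|x_i - y_i| = |3 - 3| + |-4 - 9| + |-9 - 10| + |-12 - (-16)| + |-11 - 11| + |-8 - 8| = 0 + 13 + 19 + 4 + 22 + 16 = 74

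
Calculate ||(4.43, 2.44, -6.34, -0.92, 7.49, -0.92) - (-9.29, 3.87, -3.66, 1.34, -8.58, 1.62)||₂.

√(Σ(x_i - y_i)²) = √((4.43 - (-9.29))² + (2.44 - 3.87)² + (-6.34 - (-3.66))² + (-0.92 - 1.34)² + (7.49 - (-8.58))² + (-0.92 - 1.62)²)
= √(13.72² + (-1.43)² + (-2.68)² + (-2.26)² + 16.07² + (-2.54)²) = √(188.2384 + 2.0449 + 7.1824 + 5.1076 + 258.2449 + 6.4516) = √467.2698 ≈ 21.6164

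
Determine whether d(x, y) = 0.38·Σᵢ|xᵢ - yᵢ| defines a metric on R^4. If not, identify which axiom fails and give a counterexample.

Yes. The L1 (Manhattan) norm induces a metric on R^4, and multiplying a metric by a positive constant 0.38 > 0 preserves all four axioms: non-negativity (0.38·||x-y|| ≥ 0), identity (0.38·||x-y|| = 0 ⟺ ||x-y|| = 0 ⟺ x = y), symmetry (||x-y|| = ||y-x||), and the triangle inequality (0.38·||x-z|| ≤ 0.38·||x-y|| + 0.38·||y-z||). So d is a metric.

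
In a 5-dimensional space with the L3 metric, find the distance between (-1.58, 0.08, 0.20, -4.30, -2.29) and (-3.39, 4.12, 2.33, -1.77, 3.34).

(Σ|x_i - y_i|^3)^(1/3) = (|-1.58 - (-3.39)|^3 + |0.08 - 4.12|^3 + |0.2 - 2.33|^3 + |-4.3 - (-1.77)|^3 + |-2.29 - 3.34|^3)^(1/3)
= (1.81^3 + 4.04^3 + 2.13^3 + 2.53^3 + 5.63^3)^(1/3) ≈ (5.9297 + 65.9393 + 9.6636 + 16.1943 + 178.4535)^(1/3) = (276.1804)^(1/3) ≈ 6.5122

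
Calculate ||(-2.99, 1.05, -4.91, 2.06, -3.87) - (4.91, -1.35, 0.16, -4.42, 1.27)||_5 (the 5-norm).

(Σ|x_i - y_i|^5)^(1/5) = (|-2.99 - 4.91|^5 + |1.05 - (-1.35)|^5 + |-4.91 - 0.16|^5 + |2.06 - (-4.42)|^5 + |-3.87 - 1.27|^5)^(1/5)
= (7.9^5 + 2.4^5 + 5.07^5 + 6.48^5 + 5.14^5)^(1/5) ≈ (30770.564 + 79.6262 + 3349.9614 + 11425.4951 + 3587.6957)^(1/5) = (49213.3424)^(1/5) ≈ 8.6779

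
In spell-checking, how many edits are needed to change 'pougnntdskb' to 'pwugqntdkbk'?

Let D[i][j] be the edit distance between the first i characters of 'pougnntdskb' and the first j characters of 'pwugqntdkbk', with D[i][0] = i, D[0][j] = j, and D[i][j] = D[i-1][j-1] if the characters match, else 1 + min(D[i-1][j], D[i][j-1], D[i-1][j-1]). Filling the table (rows: prefixes of 'pougnntdskb', columns: prefixes of 'pwugqntdkbk'):
     ε  p  w  u  g  q  n  t  d  k  b  k
  ε  0  1  2  3  4  5  6  7  8  9 10 11
  p  1  0  1  2  3  4  5  6  7  8  9 10
  o  2  1  1  2  3  4  5  6  7  8  9 10
  u  3  2  2  1  2  3  4  5  6  7  8  9
  g  4  3  3  2  1  2  3  4  5  6  7  8
  n  5  4  4  3  2  2  2  3  4  5  6  7
  n  6  5  5  4  3  3  2  3  4  5  6  7
  t  7  6  6  5  4  4  3  2  3  4  5  6
  d  8  7  7  6  5  5  4  3  2  3  4  5
  s  9  8  8  7  6  6  5  4  3  3  4  5
  k 10  9  9  8  7  7  6  5  4  3  4  4
  b 11 10 10  9  8  8  7  6  5  4  3  4
The bottom-right entry gives D[11][11] = 4, so no sequence of fewer than 4 edits works. Backtracking through the table gives one optimal edit sequence (4 edits):
  pougnntdskb → pwugnntdskb (sub o→w @2)
  pwugnntdskb → pwugqntdskb (sub n→q @5)
  pwugqntdskb → pwugqntdkb (del s @9)
  pwugqntdkb → pwugqntdkbk (ins k @11)
Edit distance = 4.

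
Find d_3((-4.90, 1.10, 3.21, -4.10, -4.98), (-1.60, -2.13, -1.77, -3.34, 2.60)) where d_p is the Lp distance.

(Σ|x_i - y_i|^3)^(1/3) = (|-4.9 - (-1.6)|^3 + |1.1 - (-2.13)|^3 + |3.21 - (-1.77)|^3 + |-4.1 - (-3.34)|^3 + |-4.98 - 2.6|^3)^(1/3)
= (3.3^3 + 3.23^3 + 4.98^3 + 0.76^3 + 7.58^3)^(1/3) ≈ (35.937 + 33.6983 + 123.506 + 0.439 + 435.5195)^(1/3) = (629.0998)^(1/3) ≈ 8.5685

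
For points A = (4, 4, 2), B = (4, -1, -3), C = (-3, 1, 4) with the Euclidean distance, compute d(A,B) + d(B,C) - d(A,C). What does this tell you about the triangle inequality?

d(A,B) = √(0² + 5² + 5²) = √50 ≈ 7.0711, d(B,C) = √(7² + 2² + 7²) = √102 ≈ 10.0995, d(A,C) = √(7² + 3² + 2²) = √62 ≈ 7.874.
d(A,B) + d(B,C) - d(A,C) = 7.0711 + 10.0995 - 7.874 = 17.1706 - 7.874 = 9.2966 (to 4 decimal places). This is ≥ 0, so the triangle inequality holds for these points.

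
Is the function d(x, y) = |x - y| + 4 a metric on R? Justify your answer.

No. d fails identity of indiscernibles (specifically d(x,x) = 0): d(1, 1) = |1 - 1| + 4 = 0 + 4 = 4 ≠ 0.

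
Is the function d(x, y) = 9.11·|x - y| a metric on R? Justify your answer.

Yes. Since |x - y| is a metric on R and 9.11 > 0, the positive scalar multiple 9.11·|x - y| is also a metric: scaling by a positive constant preserves non-negativity, identity (d=0 ⟺ |x-y|=0 ⟺ x=y), symmetry, and the triangle inequality.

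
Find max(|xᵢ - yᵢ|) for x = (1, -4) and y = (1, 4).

max(|x_i - y_i|) = max(|1 - 1|, |-4 - 4|) = max(0, 8) = 8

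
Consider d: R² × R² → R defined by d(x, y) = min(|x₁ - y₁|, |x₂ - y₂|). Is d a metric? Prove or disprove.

No. d fails identity of indiscernibles: take x = (-4, 0) and y = (-4, 5). Then d(x,y) = min(|-4 - (-4)|, |0 - 5|) = min(0, 5) = 0, yet x ≠ y.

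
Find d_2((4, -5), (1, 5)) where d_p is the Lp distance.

(Σ|x_i - y_i|^2)^(1/2) = (|4 - 1|^2 + |-5 - 5|^2)^(1/2)
= (3^2 + 10^2)^(1/2) = (9 + 100)^(1/2) = (109)^(1/2) ≈ 10.4403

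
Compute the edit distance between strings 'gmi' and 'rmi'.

Let D[i][j] be the edit distance between the first i characters of 'gmi' and the first j characters of 'rmi', with D[i][0] = i, D[0][j] = j, and D[i][j] = D[i-1][j-1] if the characters match, else 1 + min(D[i-1][j], D[i][j-1], D[i-1][j-1]). Filling the table (rows: prefixes of 'gmi', columns: prefixes of 'rmi'):
     ε  r  m  i
  ε  0  1  2  3
  g  1  1  2  3
  m  2  2  1  2
  i  3  3  2  1
The bottom-right entry gives D[3][3] = 1, so no sequence of fewer than 1 edit works. Backtracking through the table gives one optimal edit sequence (1 edit):
  gmi → rmi (sub g→r @1)
Edit distance = 1.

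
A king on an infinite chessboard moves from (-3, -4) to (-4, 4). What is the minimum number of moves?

max(|x_i - y_i|) = max(|-3 - (-4)|, |-4 - 4|) = max(1, 8) = 8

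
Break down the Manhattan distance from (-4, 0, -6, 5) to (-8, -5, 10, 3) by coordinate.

Σ|x_i - y_i| = |-4 - (-8)| + |0 - (-5)| + |-6 - 10| + |5 - 3| = 4 + 5 + 16 + 2 = 27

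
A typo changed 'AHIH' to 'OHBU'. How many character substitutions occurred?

Differing positions: 1, 3, 4. Hamming distance = 3.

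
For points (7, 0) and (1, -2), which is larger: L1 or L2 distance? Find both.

L1 = |7 - 1| + |0 - (-2)| = 6 + 2 = 8
L2 = √(6² + 2²) = √40 ≈ 6.3246
L1 ≥ L2 always (equality iff movement is along one axis); L1 > L2 here.
Ratio L1/L2 = 8/√40 ≈ 1.2649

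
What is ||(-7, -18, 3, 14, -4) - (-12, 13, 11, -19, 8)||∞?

max(|x_i - y_i|) = max(|-7 - (-12)|, |-18 - 13|, |3 - 11|, |14 - (-19)|, |-4 - 8|) = max(5, 31, 8, 33, 12) = 33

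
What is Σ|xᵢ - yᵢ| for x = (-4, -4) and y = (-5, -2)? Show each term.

Σ|x_i - y_i| = |-4 - (-5)| + |-4 - (-2)| = 1 + 2 = 3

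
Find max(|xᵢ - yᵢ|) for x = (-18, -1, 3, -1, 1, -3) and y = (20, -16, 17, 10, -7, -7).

max(|x_i - y_i|) = max(|-18 - 20|, |-1 - (-16)|, |3 - 17|, |-1 - 10|, |1 - (-7)|, |-3 - (-7)|) = max(38, 15, 14, 11, 8, 4) = 38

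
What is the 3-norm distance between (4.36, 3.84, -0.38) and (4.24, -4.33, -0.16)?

(Σ|x_i - y_i|^3)^(1/3) = (|4.36 - 4.24|^3 + |3.84 - (-4.33)|^3 + |-0.38 - (-0.16)|^3)^(1/3)
= (0.12^3 + 8.17^3 + 0.22^3)^(1/3) ≈ (0.0017 + 545.3385 + 0.0106)^(1/3) = (545.3508)^(1/3) ≈ 8.1701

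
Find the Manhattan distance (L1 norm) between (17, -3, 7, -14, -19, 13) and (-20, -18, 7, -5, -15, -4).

Σ|x_i - y_i| = |17 - (-20)| + |-3 - (-18)| + |7 - 7| + |-14 - (-5)| + |-19 - (-15)| + |13 - (-4)| = 37 + 15 + 0 + 9 + 4 + 17 = 82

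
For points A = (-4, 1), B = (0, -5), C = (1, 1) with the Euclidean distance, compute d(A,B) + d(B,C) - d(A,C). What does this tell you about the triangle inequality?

d(A,B) = √(4² + 6²) = √52 ≈ 7.2111, d(B,C) = √(1² + 6²) = √37 ≈ 6.0828, d(A,C) = √(5² + 0²) = √25 = 5.
d(A,B) + d(B,C) - d(A,C) = 7.2111 + 6.0828 - 5 = 13.2939 - 5 = 8.2939 (to 4 decimal places). This is ≥ 0, so the triangle inequality holds for these points.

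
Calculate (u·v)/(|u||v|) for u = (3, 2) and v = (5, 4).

With u = (3, 2), v = (5, 4):
u·v = 3·5 + 2·4 = 15 + 8 = 23.
|u| = √(3² + 2²) = √13, |v| = √(5² + 4²) = √41, so |u||v| = √(13·41) = √533.
cos θ = (u·v)/(|u||v|) = 23/√533 ≈ 0.9962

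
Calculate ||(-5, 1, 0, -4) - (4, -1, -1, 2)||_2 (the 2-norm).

(Σ|x_i - y_i|^2)^(1/2) = (|-5 - 4|^2 + |1 - (-1)|^2 + |0 - (-1)|^2 + |-4 - 2|^2)^(1/2)
= (9^2 + 2^2 + 1^2 + 6^2)^(1/2) = (81 + 4 + 1 + 36)^(1/2) = (122)^(1/2) ≈ 11.0454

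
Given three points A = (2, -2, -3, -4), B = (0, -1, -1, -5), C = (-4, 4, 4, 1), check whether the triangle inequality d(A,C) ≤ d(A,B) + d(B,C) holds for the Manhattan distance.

d(A,B) = 2 + 1 + 2 + 1 = 6, d(B,C) = 4 + 5 + 5 + 6 = 20, d(A,C) = 6 + 6 + 7 + 5 = 24.
d(A,C) = 24 ≤ 6 + 20 = 26. Triangle inequality is satisfied.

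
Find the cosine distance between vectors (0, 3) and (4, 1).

With u = (0, 3), v = (4, 1):
u·v = 0·4 + 3·1 = 0 + 3 = 3.
|u| = √(0² + 3²) = √9, |v| = √(4² + 1²) = √17, so |u||v| = √(9·17) = √153.
cos θ = (u·v)/(|u||v|) = 3/√153 ≈ 0.2425
Cosine distance = 1 - cos θ ≈ 1 - 0.2425 = 0.7575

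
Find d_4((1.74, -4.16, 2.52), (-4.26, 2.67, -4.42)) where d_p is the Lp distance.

(Σ|x_i - y_i|^4)^(1/4) = (|1.74 - (-4.26)|^4 + |-4.16 - 2.67|^4 + |2.52 - (-4.42)|^4)^(1/4)
= (6^4 + 6.83^4 + 6.94^4)^(1/4) ≈ (1296 + 2176.1199 + 2319.7324)^(1/4) = (5791.8523)^(1/4) ≈ 8.7238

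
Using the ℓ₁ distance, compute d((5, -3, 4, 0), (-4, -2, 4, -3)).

Σ|x_i - y_i| = |5 - (-4)| + |-3 - (-2)| + |4 - 4| + |0 - (-3)| = 9 + 1 + 0 + 3 = 13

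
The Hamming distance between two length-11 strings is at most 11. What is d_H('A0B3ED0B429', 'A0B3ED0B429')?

Differing positions: none. Hamming distance = 0. The maximum possible Hamming distance for length-11 strings is 11, so d_H/11 = 0/11 = 0.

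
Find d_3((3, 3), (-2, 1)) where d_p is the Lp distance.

(Σ|x_i - y_i|^3)^(1/3) = (|3 - (-2)|^3 + |3 - 1|^3)^(1/3)
= (5^3 + 2^3)^(1/3) = (125 + 8)^(1/3) = (133)^(1/3) ≈ 5.1045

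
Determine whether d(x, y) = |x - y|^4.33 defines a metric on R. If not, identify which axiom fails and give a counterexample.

No. d(x,y) = |x-y|^4.33 fails the triangle inequality since p = 4.33 > 1. Counterexample: x = 2, y = 7, z = 10. d(x,z) = |2 - 10|^4.33 = 8^4.33 ≈ 8135.4137, but d(x,y) + d(y,z) = 5^4.33 + 3^4.33 ≈ 1063.0168 + 116.3952 = 1179.412. Since 8135.4137 > 1179.412, the triangle inequality is violated.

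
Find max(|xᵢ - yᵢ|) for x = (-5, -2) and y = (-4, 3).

max(|x_i - y_i|) = max(|-5 - (-4)|, |-2 - 3|) = max(1, 5) = 5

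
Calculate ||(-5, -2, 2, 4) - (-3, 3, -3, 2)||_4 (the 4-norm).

(Σ|x_i - y_i|^4)^(1/4) = (|-5 - (-3)|^4 + |-2 - 3|^4 + |2 - (-3)|^4 + |4 - 2|^4)^(1/4)
= (2^4 + 5^4 + 5^4 + 2^4)^(1/4) = (16 + 625 + 625 + 16)^(1/4) = (1282)^(1/4) ≈ 5.9837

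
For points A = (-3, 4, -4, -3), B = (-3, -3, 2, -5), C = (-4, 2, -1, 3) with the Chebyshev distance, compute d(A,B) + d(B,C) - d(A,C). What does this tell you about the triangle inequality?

d(A,B) = max(0, 7, 6, 2) = 7, d(B,C) = max(1, 5, 3, 8) = 8, d(A,C) = max(1, 2, 3, 6) = 6.
d(A,B) + d(B,C) - d(A,C) = 7 + 8 - 6 = 15 - 6 = 9. This is ≥ 0, so the triangle inequality holds for these points.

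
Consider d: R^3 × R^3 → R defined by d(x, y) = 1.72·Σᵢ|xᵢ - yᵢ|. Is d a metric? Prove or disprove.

Yes. The L1 (Manhattan) norm induces a metric on R^3, and multiplying a metric by a positive constant 1.72 > 0 preserves all four axioms: non-negativity (1.72·||x-y|| ≥ 0), identity (1.72·||x-y|| = 0 ⟺ ||x-y|| = 0 ⟺ x = y), symmetry (||x-y|| = ||y-x||), and the triangle inequality (1.72·||x-z|| ≤ 1.72·||x-y|| + 1.72·||y-z||). So d is a metric.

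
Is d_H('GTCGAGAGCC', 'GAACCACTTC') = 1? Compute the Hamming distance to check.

Differing positions: 2, 3, 4, 5, 6, 7, 8, 9. Hamming distance = 8, so the claim that d_H = 1 is false.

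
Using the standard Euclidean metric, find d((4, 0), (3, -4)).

√(Σ(x_i - y_i)²) = √((4 - 3)² + (0 - (-4))²)
= √(1² + 4²) = √(1 + 16) = √17 ≈ 4.1231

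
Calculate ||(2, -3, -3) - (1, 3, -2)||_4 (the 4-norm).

(Σ|x_i - y_i|^4)^(1/4) = (|2 - 1|^4 + |-3 - 3|^4 + |-3 - (-2)|^4)^(1/4)
= (1^4 + 6^4 + 1^4)^(1/4) = (1 + 1296 + 1)^(1/4) = (1298)^(1/4) ≈ 6.0023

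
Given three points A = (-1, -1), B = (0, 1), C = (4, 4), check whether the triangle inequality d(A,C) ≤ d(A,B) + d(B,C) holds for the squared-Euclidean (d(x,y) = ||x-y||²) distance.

d(A,B) = 1² + 2² = 5, d(B,C) = 4² + 3² = 25, d(A,C) = 5² + 5² = 50.
d(A,C) = 50 > 5 + 25 = 30. Triangle inequality is VIOLATED. (Squared-Euclidean is not a metric — this is a counterexample.)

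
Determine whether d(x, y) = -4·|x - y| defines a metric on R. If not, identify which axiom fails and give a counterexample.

No. With c = -4 < 0, d fails non-negativity: d(1, 8) = -4·|1 - 8| = -4·7 = -28 < 0.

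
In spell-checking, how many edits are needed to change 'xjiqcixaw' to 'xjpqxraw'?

Let D[i][j] be the edit distance between the first i characters of 'xjiqcixaw' and the first j characters of 'xjpqxraw', with D[i][0] = i, D[0][j] = j, and D[i][j] = D[i-1][j-1] if the characters match, else 1 + min(D[i-1][j], D[i][j-1], D[i-1][j-1]). Filling the table (rows: prefixes of 'xjiqcixaw', columns: prefixes of 'xjpqxraw'):
     ε  x  j  p  q  x  r  a  w
  ε  0  1  2  3  4  5  6  7  8
  x  1  0  1  2  3  4  5  6  7
  j  2  1  0  1  2  3  4  5  6
  i  3  2  1  1  2  3  4  5  6
  q  4  3  2  2  1  2  3  4  5
  c  5  4  3  3  2  2  3  4  5
  i  6  5  4  4  3  3  3  4  5
  x  7  6  5  5  4  3  4  4  5
  a  8  7  6  6  5  4  4  4  5
  w  9  8  7  7  6  5  5  5  4
The bottom-right entry gives D[9][8] = 4, so no sequence of fewer than 4 edits works. Backtracking through the table gives one optimal edit sequence (4 edits):
  xjiqcixaw → xjpqcixaw (sub i→p @3)
  xjpqcixaw → xjpqixaw (del c @5)
  xjpqixaw → xjpqxxaw (sub i→x @5)
  xjpqxxaw → xjpqxraw (sub x→r @6)
Edit distance = 4.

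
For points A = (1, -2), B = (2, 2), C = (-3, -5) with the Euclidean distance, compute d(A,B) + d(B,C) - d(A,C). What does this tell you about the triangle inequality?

d(A,B) = √(1² + 4²) = √17 ≈ 4.1231, d(B,C) = √(5² + 7²) = √74 ≈ 8.6023, d(A,C) = √(4² + 3²) = √25 = 5.
d(A,B) + d(B,C) - d(A,C) = 4.1231 + 8.6023 - 5 = 12.7254 - 5 = 7.7254 (to 4 decimal places). This is ≥ 0, so the triangle inequality holds for these points.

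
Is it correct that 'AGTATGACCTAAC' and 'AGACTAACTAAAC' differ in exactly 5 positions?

Differing positions: 3, 4, 6, 9, 10. Hamming distance = 5, so the claim is true.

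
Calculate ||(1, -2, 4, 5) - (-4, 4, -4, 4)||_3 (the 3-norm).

(Σ|x_i - y_i|^3)^(1/3) = (|1 - (-4)|^3 + |-2 - 4|^3 + |4 - (-4)|^3 + |5 - 4|^3)^(1/3)
= (5^3 + 6^3 + 8^3 + 1^3)^(1/3) = (125 + 216 + 512 + 1)^(1/3) = (854)^(1/3) ≈ 9.4875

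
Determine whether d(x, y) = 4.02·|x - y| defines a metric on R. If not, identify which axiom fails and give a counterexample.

Yes. Since |x - y| is a metric on R and 4.02 > 0, the positive scalar multiple 4.02·|x - y| is also a metric: scaling by a positive constant preserves non-negativity, identity (d=0 ⟺ |x-y|=0 ⟺ x=y), symmetry, and the triangle inequality.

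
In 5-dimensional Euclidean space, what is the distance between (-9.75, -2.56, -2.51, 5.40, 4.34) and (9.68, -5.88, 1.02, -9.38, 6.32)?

√(Σ(x_i - y_i)²) = √((-9.75 - 9.68)² + (-2.56 - (-5.88))² + (-2.51 - 1.02)² + (5.4 - (-9.38))² + (4.34 - 6.32)²)
= √((-19.43)² + 3.32² + (-3.53)² + 14.78² + (-1.98)²) = √(377.5249 + 11.0224 + 12.4609 + 218.4484 + 3.9204) = √623.377 ≈ 24.9675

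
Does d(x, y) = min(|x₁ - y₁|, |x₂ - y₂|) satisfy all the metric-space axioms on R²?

No. d fails identity of indiscernibles: take x = (4, 0) and y = (4, 4). Then d(x,y) = min(|4 - 4|, |0 - 4|) = min(0, 4) = 0, yet x ≠ y.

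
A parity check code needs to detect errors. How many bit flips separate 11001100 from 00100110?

Differing positions: 1, 2, 3, 5, 7. Hamming distance = 5.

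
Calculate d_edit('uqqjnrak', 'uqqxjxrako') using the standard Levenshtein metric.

Let D[i][j] be the edit distance between the first i characters of 'uqqjnrak' and the first j characters of 'uqqxjxrako', with D[i][0] = i, D[0][j] = j, and D[i][j] = D[i-1][j-1] if the characters match, else 1 + min(D[i-1][j], D[i][j-1], D[i-1][j-1]). Filling the table (rows: prefixes of 'uqqjnrak', columns: prefixes of 'uqqxjxrako'):
     ε  u  q  q  x  j  x  r  a  k  o
  ε  0  1  2  3  4  5  6  7  8  9 10
  u  1  0  1  2  3  4  5  6  7  8  9
  q  2  1  0  1  2  3  4  5  6  7  8
  q  3  2  1  0  1  2  3  4  5  6  7
  j  4  3  2  1  1  1  2  3  4  5  6
  n  5  4  3  2  2  2  2  3  4  5  6
  r  6  5  4  3  3  3  3  2  3  4  5
  a  7  6  5  4  4  4  4  3  2  3  4
  k  8  7  6  5  5  5  5  4  3  2  3
The bottom-right entry gives D[8][10] = 3, so no sequence of fewer than 3 edits works. Backtracking through the table gives one optimal edit sequence (3 edits):
  uqqjnrak → uqqxjnrak (ins x @4)
  uqqxjnrak → uqqxjxrak (sub n→x @6)
  uqqxjxrak → uqqxjxrako (ins o @10)
Edit distance = 3.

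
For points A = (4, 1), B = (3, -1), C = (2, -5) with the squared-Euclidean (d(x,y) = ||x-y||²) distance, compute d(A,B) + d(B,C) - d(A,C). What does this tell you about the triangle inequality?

d(A,B) = 1² + 2² = 5, d(B,C) = 1² + 4² = 17, d(A,C) = 2² + 6² = 40.
d(A,B) + d(B,C) - d(A,C) = 5 + 17 - 40 = 22 - 40 = -18. This is < 0, so the triangle inequality FAILS for these points (squared-Euclidean is not a metric).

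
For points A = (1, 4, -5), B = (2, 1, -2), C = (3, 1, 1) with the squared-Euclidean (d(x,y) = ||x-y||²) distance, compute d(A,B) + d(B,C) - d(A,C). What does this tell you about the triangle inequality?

d(A,B) = 1² + 3² + 3² = 19, d(B,C) = 1² + 0² + 3² = 10, d(A,C) = 2² + 3² + 6² = 49.
d(A,B) + d(B,C) - d(A,C) = 19 + 10 - 49 = 29 - 49 = -20. This is < 0, so the triangle inequality FAILS for these points (squared-Euclidean is not a metric).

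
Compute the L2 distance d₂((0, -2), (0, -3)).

√(Σ(x_i - y_i)²) = √((0 - 0)² + (-2 - (-3))²)
= √(0² + 1²) = √(0 + 1) = √1 = 1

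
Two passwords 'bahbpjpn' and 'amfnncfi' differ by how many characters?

Differing positions: 1, 2, 3, 4, 5, 6, 7, 8. Hamming distance = 8.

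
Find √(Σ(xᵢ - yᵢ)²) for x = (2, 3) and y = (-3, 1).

√(Σ(x_i - y_i)²) = √((2 - (-3))² + (3 - 1)²)
= √(5² + 2²) = √(25 + 4) = √29 ≈ 5.3852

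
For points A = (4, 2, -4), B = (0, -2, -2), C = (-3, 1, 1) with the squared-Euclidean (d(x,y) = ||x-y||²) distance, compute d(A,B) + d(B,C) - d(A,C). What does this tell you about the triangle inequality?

d(A,B) = 4² + 4² + 2² = 36, d(B,C) = 3² + 3² + 3² = 27, d(A,C) = 7² + 1² + 5² = 75.
d(A,B) + d(B,C) - d(A,C) = 36 + 27 - 75 = 63 - 75 = -12. This is < 0, so the triangle inequality FAILS for these points (squared-Euclidean is not a metric).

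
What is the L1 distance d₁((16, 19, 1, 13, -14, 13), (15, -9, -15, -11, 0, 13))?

Σ|x_i - y_i| = |16 - 15| + |19 - (-9)| + |1 - (-15)| + |13 - (-11)| + |-14 - 0| + |13 - 13| = 1 + 28 + 16 + 24 + 14 + 0 = 83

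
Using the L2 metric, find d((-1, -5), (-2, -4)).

√(Σ(x_i - y_i)²) = √((-1 - (-2))² + (-5 - (-4))²)
= √(1² + (-1)²) = √(1 + 1) = √2 ≈ 1.4142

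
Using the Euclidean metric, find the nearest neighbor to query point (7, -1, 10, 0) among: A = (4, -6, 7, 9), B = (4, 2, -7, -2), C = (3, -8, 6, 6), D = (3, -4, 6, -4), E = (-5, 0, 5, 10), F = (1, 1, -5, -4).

Distances: d(A) ≈ 11.1355, d(B) ≈ 17.6352, d(C) ≈ 10.8167, d(D) ≈ 7.5498, d(E) ≈ 16.4317, d(F) ≈ 16.7631. Nearest: D = (3, -4, 6, -4) with distance 7.5498.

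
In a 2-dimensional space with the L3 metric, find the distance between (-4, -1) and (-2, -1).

(Σ|x_i - y_i|^3)^(1/3) = (|-4 - (-2)|^3 + |-1 - (-1)|^3)^(1/3)
= (2^3 + 0^3)^(1/3) = (8 + 0)^(1/3) = (8)^(1/3) = 2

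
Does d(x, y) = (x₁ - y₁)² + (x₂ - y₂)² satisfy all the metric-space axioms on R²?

No. The squared Euclidean distance fails the triangle inequality. Counterexample: x = (0, 0), y = (4, 3), z = (8, 6). d(x,z) = 8² + 6² = 100, but d(x,y) + d(y,z) = (4² + 3²) + (4² + 3²) = 25 + 25 = 50. Since 100 > 50, the triangle inequality is violated. (Note: √d, the ordinary Euclidean distance, IS a metric.)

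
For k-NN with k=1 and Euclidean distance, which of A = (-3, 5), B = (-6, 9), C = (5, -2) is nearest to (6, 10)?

Distances: d(A) ≈ 10.2956, d(B) ≈ 12.0416, d(C) ≈ 12.0416. Nearest: A = (-3, 5) with distance 10.2956.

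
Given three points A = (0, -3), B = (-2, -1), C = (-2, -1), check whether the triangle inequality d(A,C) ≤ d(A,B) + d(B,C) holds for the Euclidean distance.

d(A,B) = √(2² + 2²) = √8 ≈ 2.8284, d(B,C) = √(0² + 0²) = √0 = 0, d(A,C) = √(2² + 2²) = √8 ≈ 2.8284.
d(A,C) ≈ 2.8284 ≤ 2.8284 + 0 = 2.8284. Triangle inequality is satisfied.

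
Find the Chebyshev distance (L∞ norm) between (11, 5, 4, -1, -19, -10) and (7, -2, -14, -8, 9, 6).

max(|x_i - y_i|) = max(|11 - 7|, |5 - (-2)|, |4 - (-14)|, |-1 - (-8)|, |-19 - 9|, |-10 - 6|) = max(4, 7, 18, 7, 28, 16) = 28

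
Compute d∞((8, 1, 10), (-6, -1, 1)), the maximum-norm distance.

max(|x_i - y_i|) = max(|8 - (-6)|, |1 - (-1)|, |10 - 1|) = max(14, 2, 9) = 14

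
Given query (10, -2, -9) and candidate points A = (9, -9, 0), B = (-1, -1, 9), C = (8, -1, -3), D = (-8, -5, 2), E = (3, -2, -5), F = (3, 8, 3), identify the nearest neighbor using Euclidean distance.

Distances: d(A) ≈ 11.4455, d(B) ≈ 21.1187, d(C) ≈ 6.4031, d(D) ≈ 21.3073, d(E) ≈ 8.0623, d(F) ≈ 17.1172. Nearest: C = (8, -1, -3) with distance 6.4031.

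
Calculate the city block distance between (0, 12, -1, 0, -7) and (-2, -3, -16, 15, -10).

Σ|x_i - y_i| = |0 - (-2)| + |12 - (-3)| + |-1 - (-16)| + |0 - 15| + |-7 - (-10)| = 2 + 15 + 15 + 15 + 3 = 50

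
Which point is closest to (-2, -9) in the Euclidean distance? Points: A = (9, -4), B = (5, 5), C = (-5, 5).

Distances: d(A) ≈ 12.083, d(B) ≈ 15.6525, d(C) ≈ 14.3178. Nearest: A = (9, -4) with distance 12.083.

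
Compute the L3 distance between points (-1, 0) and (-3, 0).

(Σ|x_i - y_i|^3)^(1/3) = (|-1 - (-3)|^3 + |0 - 0|^3)^(1/3)
= (2^3 + 0^3)^(1/3) = (8 + 0)^(1/3) = (8)^(1/3) = 2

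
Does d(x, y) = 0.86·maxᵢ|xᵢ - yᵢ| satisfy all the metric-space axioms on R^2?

Yes. The L∞ (Chebyshev) norm induces a metric on R^2, and multiplying a metric by a positive constant 0.86 > 0 preserves all four axioms: non-negativity (0.86·||x-y|| ≥ 0), identity (0.86·||x-y|| = 0 ⟺ ||x-y|| = 0 ⟺ x = y), symmetry (||x-y|| = ||y-x||), and the triangle inequality (0.86·||x-z|| ≤ 0.86·||x-y|| + 0.86·||y-z||). So d is a metric.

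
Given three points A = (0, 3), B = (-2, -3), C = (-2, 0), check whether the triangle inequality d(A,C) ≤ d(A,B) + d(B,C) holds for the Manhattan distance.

d(A,B) = 2 + 6 = 8, d(B,C) = 0 + 3 = 3, d(A,C) = 2 + 3 = 5.
d(A,C) = 5 ≤ 8 + 3 = 11. Triangle inequality is satisfied.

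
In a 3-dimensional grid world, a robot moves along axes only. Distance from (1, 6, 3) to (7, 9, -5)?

Σ|x_i - y_i| = |1 - 7| + |6 - 9| + |3 - (-5)| = 6 + 3 + 8 = 17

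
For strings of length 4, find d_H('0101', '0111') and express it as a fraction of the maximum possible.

Differing positions: 3. Hamming distance = 1. The maximum possible Hamming distance for length-4 strings is 4, so d_H/4 = 1/4 = 0.25.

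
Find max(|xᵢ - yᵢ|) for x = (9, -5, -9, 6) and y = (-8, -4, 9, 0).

max(|x_i - y_i|) = max(|9 - (-8)|, |-5 - (-4)|, |-9 - 9|, |6 - 0|) = max(17, 1, 18, 6) = 18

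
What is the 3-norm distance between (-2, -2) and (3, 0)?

(Σ|x_i - y_i|^3)^(1/3) = (|-2 - 3|^3 + |-2 - 0|^3)^(1/3)
= (5^3 + 2^3)^(1/3) = (125 + 8)^(1/3) = (133)^(1/3) ≈ 5.1045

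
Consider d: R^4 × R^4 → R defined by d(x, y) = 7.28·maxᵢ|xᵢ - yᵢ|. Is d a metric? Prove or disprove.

Yes. The L∞ (Chebyshev) norm induces a metric on R^4, and multiplying a metric by a positive constant 7.28 > 0 preserves all four axioms: non-negativity (7.28·||x-y|| ≥ 0), identity (7.28·||x-y|| = 0 ⟺ ||x-y|| = 0 ⟺ x = y), symmetry (||x-y|| = ||y-x||), and the triangle inequality (7.28·||x-z|| ≤ 7.28·||x-y|| + 7.28·||y-z||). So d is a metric.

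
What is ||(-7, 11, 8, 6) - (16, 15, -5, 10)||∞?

max(|x_i - y_i|) = max(|-7 - 16|, |11 - 15|, |8 - (-5)|, |6 - 10|) = max(23, 4, 13, 4) = 23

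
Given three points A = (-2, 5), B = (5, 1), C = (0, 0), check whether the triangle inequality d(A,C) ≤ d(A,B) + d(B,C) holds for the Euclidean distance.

d(A,B) = √(7² + 4²) = √65 ≈ 8.0623, d(B,C) = √(5² + 1²) = √26 ≈ 5.099, d(A,C) = √(2² + 5²) = √29 ≈ 5.3852.
d(A,C) ≈ 5.3852 ≤ 8.0623 + 5.099 = 13.1613. Triangle inequality is satisfied.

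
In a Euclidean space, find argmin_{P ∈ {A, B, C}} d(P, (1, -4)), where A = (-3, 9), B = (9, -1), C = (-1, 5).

Distances: d(A) ≈ 13.6015, d(B) ≈ 8.544, d(C) ≈ 9.2195. Nearest: B = (9, -1) with distance 8.544.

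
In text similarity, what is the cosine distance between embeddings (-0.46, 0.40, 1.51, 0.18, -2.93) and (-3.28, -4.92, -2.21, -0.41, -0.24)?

With u = (-0.46, 0.40, 1.51, 0.18, -2.93), v = (-3.28, -4.92, -2.21, -0.41, -0.24):
u·v = (-0.46)·(-3.28) + 0.4·(-4.92) + 1.51·(-2.21) + 0.18·(-0.41) + (-2.93)·(-0.24) = 1.5088 + (-1.968) + (-3.3371) + (-0.0738) + 0.7032 = -3.1669.
|u| = √((-0.46)² + 0.4² + 1.51² + 0.18² + (-2.93)²) = √(0.2116 + 0.16 + 2.2801 + 0.0324 + 8.5849) = √11.269, |v| = √((-3.28)² + (-4.92)² + (-2.21)² + (-0.41)² + (-0.24)²) = √(10.7584 + 24.2064 + 4.8841 + 0.1681 + 0.0576) = √40.0746.
cos θ = (u·v)/(|u||v|) = -3.1669/(√11.269·√40.0746) ≈ -0.149
Cosine distance = 1 - cos θ ≈ 1 - (-0.149) = 1.149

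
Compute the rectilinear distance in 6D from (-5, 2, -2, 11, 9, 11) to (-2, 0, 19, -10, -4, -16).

Σ|x_i - y_i| = |-5 - (-2)| + |2 - 0| + |-2 - 19| + |11 - (-10)| + |9 - (-4)| + |11 - (-16)| = 3 + 2 + 21 + 21 + 13 + 27 = 87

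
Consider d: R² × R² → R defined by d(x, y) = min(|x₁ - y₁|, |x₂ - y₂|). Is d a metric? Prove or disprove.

No. d fails identity of indiscernibles: take x = (-4, 0) and y = (-4, 4). Then d(x,y) = min(|-4 - (-4)|, |0 - 4|) = min(0, 4) = 0, yet x ≠ y.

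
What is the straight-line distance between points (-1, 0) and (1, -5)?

√(Σ(x_i - y_i)²) = √((-1 - 1)² + (0 - (-5))²)
= √((-2)² + 5²) = √(4 + 25) = √29 ≈ 5.3852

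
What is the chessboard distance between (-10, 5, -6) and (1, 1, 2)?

max(|x_i - y_i|) = max(|-10 - 1|, |5 - 1|, |-6 - 2|) = max(11, 4, 8) = 11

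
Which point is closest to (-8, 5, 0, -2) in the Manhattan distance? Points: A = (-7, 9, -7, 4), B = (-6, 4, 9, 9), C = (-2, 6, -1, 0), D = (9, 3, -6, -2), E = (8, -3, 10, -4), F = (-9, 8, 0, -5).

Distances: d(A) = 18, d(B) = 23, d(C) = 10, d(D) = 25, d(E) = 36, d(F) = 7. Nearest: F = (-9, 8, 0, -5) with distance 7.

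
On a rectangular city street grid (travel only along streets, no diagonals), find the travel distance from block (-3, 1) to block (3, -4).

Σ|x_i - y_i| = |-3 - 3| + |1 - (-4)| = 6 + 5 = 11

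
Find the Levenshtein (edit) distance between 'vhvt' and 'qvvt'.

Let D[i][j] be the edit distance between the first i characters of 'vhvt' and the first j characters of 'qvvt', with D[i][0] = i, D[0][j] = j, and D[i][j] = D[i-1][j-1] if the characters match, else 1 + min(D[i-1][j], D[i][j-1], D[i-1][j-1]). Filling the table (rows: prefixes of 'vhvt', columns: prefixes of 'qvvt'):
     ε  q  v  v  t
  ε  0  1  2  3  4
  v  1  1  1  2  3
  h  2  2  2  2  3
  v  3  3  2  2  3
  t  4  4  3  3  2
The bottom-right entry gives D[4][4] = 2, so no sequence of fewer than 2 edits works. Backtracking through the table gives one optimal edit sequence (2 edits):
  vhvt → qhvt (sub v→q @1)
  qhvt → qvvt (sub h→v @2)
Edit distance = 2.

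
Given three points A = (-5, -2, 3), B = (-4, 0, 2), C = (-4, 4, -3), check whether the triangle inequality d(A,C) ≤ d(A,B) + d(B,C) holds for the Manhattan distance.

d(A,B) = 1 + 2 + 1 = 4, d(B,C) = 0 + 4 + 5 = 9, d(A,C) = 1 + 6 + 6 = 13.
d(A,C) = 13 ≤ 4 + 9 = 13. Triangle inequality is satisfied.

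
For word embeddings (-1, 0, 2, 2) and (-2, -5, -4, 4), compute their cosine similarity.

With u = (-1, 0, 2, 2), v = (-2, -5, -4, 4):
u·v = (-1)·(-2) + 0·(-5) + 2·(-4) + 2·4 = 2 + 0 + (-8) + 8 = 2.
|u| = √((-1)² + 0² + 2² + 2²) = √9, |v| = √((-2)² + (-5)² + (-4)² + 4²) = √61, so |u||v| = √(9·61) = √549.
cos θ = (u·v)/(|u||v|) = 2/√549 ≈ 0.0854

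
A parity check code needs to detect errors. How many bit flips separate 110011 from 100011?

Differing positions: 2. Hamming distance = 1.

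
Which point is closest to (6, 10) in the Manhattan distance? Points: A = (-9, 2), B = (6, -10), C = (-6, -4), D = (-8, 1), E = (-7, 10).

Distances: d(A) = 23, d(B) = 20, d(C) = 26, d(D) = 23, d(E) = 13. Nearest: E = (-7, 10) with distance 13.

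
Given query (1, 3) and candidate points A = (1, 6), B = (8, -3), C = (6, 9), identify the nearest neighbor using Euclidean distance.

Distances: d(A) = 3, d(B) ≈ 9.2195, d(C) ≈ 7.8102. Nearest: A = (1, 6) with distance 3.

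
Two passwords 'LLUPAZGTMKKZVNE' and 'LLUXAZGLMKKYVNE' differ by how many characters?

Differing positions: 4, 8, 12. Hamming distance = 3.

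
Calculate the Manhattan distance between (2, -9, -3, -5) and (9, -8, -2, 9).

Σ|x_i - y_i| = |2 - 9| + |-9 - (-8)| + |-3 - (-2)| + |-5 - 9| = 7 + 1 + 1 + 14 = 23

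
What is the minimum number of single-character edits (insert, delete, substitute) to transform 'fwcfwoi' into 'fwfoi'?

Let D[i][j] be the edit distance between the first i characters of 'fwcfwoi' and the first j characters of 'fwfoi', with D[i][0] = i, D[0][j] = j, and D[i][j] = D[i-1][j-1] if the characters match, else 1 + min(D[i-1][j], D[i][j-1], D[i-1][j-1]). Filling the table (rows: prefixes of 'fwcfwoi', columns: prefixes of 'fwfoi'):
     ε  f  w  f  o  i
  ε  0  1  2  3  4  5
  f  1  0  1  2  3  4
  w  2  1  0  1  2  3
  c  3  2  1  1  2  3
  f  4  3  2  1  2  3
  w  5  4  3  2  2  3
  o  6  5  4  3  2  3
  i  7  6  5  4  3  2
The bottom-right entry gives D[7][5] = 2, so no sequence of fewer than 2 edits works. Backtracking through the table gives one optimal edit sequence (2 edits):
  fwcfwoi → fwfwoi (del c @3)
  fwfwoi → fwfoi (del w @4)
Edit distance = 2.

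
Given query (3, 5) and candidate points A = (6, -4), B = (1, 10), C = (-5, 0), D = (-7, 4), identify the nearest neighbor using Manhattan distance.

Distances: d(A) = 12, d(B) = 7, d(C) = 13, d(D) = 11. Nearest: B = (1, 10) with distance 7.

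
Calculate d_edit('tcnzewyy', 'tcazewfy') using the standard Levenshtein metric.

Let D[i][j] be the edit distance between the first i characters of 'tcnzewyy' and the first j characters of 'tcazewfy', with D[i][0] = i, D[0][j] = j, and D[i][j] = D[i-1][j-1] if the characters match, else 1 + min(D[i-1][j], D[i][j-1], D[i-1][j-1]). Filling the table (rows: prefixes of 'tcnzewyy', columns: prefixes of 'tcazewfy'):
     ε  t  c  a  z  e  w  f  y
  ε  0  1  2  3  4  5  6  7  8
  t  1  0  1  2  3  4  5  6  7
  c  2  1  0  1  2  3  4  5  6
  n  3  2  1  1  2  3  4  5  6
  z  4  3  2  2  1  2  3  4  5
  e  5  4  3  3  2  1  2  3  4
  w  6  5  4  4  3  2  1  2  3
  y  7  6  5  5  4  3  2  2  2
  y  8  7  6  6  5  4  3  3  2
The bottom-right entry gives D[8][8] = 2, so no sequence of fewer than 2 edits works. Backtracking through the table gives one optimal edit sequence (2 edits):
  tcnzewyy → tcazewyy (sub n→a @3)
  tcazewyy → tcazewfy (sub y→f @7)
Edit distance = 2.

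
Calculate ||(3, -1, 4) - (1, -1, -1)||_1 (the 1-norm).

Σ|x_i - y_i| = |3 - 1| + |-1 - (-1)| + |4 - (-1)| = 2 + 0 + 5 = 7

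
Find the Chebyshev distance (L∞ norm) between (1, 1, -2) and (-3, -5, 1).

max(|x_i - y_i|) = max(|1 - (-3)|, |1 - (-5)|, |-2 - 1|) = max(4, 6, 3) = 6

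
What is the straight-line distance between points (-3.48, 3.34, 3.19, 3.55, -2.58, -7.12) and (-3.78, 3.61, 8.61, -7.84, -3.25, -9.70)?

√(Σ(x_i - y_i)²) = √((-3.48 - (-3.78))² + (3.34 - 3.61)² + (3.19 - 8.61)² + (3.55 - (-7.84))² + (-2.58 - (-3.25))² + (-7.12 - (-9.7))²)
= √(0.3² + (-0.27)² + (-5.42)² + 11.39² + 0.67² + 2.58²) = √(0.09 + 0.0729 + 29.3764 + 129.7321 + 0.4489 + 6.6564) = √166.3767 ≈ 12.8987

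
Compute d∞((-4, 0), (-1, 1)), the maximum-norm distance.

max(|x_i - y_i|) = max(|-4 - (-1)|, |0 - 1|) = max(3, 1) = 3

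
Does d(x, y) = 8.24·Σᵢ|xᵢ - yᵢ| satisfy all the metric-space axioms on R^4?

Yes. The L1 (Manhattan) norm induces a metric on R^4, and multiplying a metric by a positive constant 8.24 > 0 preserves all four axioms: non-negativity (8.24·||x-y|| ≥ 0), identity (8.24·||x-y|| = 0 ⟺ ||x-y|| = 0 ⟺ x = y), symmetry (||x-y|| = ||y-x||), and the triangle inequality (8.24·||x-z|| ≤ 8.24·||x-y|| + 8.24·||y-z||). So d is a metric.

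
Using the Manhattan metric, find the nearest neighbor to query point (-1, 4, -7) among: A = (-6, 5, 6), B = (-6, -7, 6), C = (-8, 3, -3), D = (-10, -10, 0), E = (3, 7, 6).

Distances: d(A) = 19, d(B) = 29, d(C) = 12, d(D) = 30, d(E) = 20. Nearest: C = (-8, 3, -3) with distance 12.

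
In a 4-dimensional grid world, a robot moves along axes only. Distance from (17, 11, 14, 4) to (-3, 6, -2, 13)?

Σ|x_i - y_i| = |17 - (-3)| + |11 - 6| + |14 - (-2)| + |4 - 13| = 20 + 5 + 16 + 9 = 50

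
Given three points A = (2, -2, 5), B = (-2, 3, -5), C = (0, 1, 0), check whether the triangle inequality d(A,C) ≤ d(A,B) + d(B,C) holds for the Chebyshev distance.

d(A,B) = max(4, 5, 10) = 10, d(B,C) = max(2, 2, 5) = 5, d(A,C) = max(2, 3, 5) = 5.
d(A,C) = 5 ≤ 10 + 5 = 15. Triangle inequality is satisfied.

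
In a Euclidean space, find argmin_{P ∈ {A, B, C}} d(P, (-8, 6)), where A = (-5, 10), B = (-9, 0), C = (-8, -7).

Distances: d(A) = 5, d(B) ≈ 6.0828, d(C) = 13. Nearest: A = (-5, 10) with distance 5.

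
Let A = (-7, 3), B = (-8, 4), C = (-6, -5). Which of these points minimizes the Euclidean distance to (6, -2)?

Distances: d(A) ≈ 13.9284, d(B) ≈ 15.2315, d(C) ≈ 12.3693. Nearest: C = (-6, -5) with distance 12.3693.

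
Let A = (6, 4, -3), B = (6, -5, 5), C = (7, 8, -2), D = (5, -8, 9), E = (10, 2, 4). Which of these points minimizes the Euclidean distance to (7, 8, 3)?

Distances: d(A) ≈ 7.2801, d(B) ≈ 13.1909, d(C) = 5, d(D) ≈ 17.2047, d(E) ≈ 6.7823. Nearest: C = (7, 8, -2) with distance 5.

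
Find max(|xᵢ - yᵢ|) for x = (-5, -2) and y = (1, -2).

max(|x_i - y_i|) = max(|-5 - 1|, |-2 - (-2)|) = max(6, 0) = 6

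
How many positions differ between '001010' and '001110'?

Differing positions: 4. Hamming distance = 1.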